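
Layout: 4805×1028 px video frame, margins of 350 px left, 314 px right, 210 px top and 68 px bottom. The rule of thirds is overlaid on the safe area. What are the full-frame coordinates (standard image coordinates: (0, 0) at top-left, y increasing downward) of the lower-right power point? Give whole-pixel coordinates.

(3111, 710)

Content width = 4805 − 350 − 314 = 4141 px; content height = 1028 − 210 − 68 = 750 px.
Lower-right is two-thirds across and two-thirds down within the safe area.
x = 350 + 2 × 4141/3 = 350 + 2760.67 ≈ 3111
y = 210 + 2 × 750/3 = 210 + 500.00 ≈ 710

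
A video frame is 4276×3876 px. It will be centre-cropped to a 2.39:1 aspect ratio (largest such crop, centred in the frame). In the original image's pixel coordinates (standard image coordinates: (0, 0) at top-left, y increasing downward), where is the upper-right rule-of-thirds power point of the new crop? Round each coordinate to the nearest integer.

4276/3876 < 2.39/1, so the 2.39:1 crop keeps the full width 4276 and trims height to 4276 × 1/2.39 = 1789.12 px.
Top offset = (3876 − 1789.12)/2 = 1043.44 px; left offset = 0.
Upper-right is two-thirds across and one-third down within the crop:
x = 0.00 + 2 × 4276.00/3 ≈ 2851; y = 1043.44 + 1 × 1789.12/3 ≈ 1640.

(2851, 1640)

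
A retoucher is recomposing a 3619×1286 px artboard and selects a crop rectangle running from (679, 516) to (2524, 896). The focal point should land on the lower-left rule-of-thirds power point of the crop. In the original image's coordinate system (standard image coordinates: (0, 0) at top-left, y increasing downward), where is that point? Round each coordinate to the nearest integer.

x = 1294 px, y = 769 px

Crop width = 2524 − 679 = 1845 px; one third is 615.00 px.
Crop height = 896 − 516 = 380 px; one third is 126.67 px.
The lower-left point is one-third across and two-thirds down within the crop:
x = 679 + 1 × 615.00 ≈ 1294; y = 516 + 2 × 126.67 ≈ 769.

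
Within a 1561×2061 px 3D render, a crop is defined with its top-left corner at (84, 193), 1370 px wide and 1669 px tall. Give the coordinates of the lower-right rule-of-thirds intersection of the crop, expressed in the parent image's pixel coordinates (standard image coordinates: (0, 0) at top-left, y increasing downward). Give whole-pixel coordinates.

One third of the crop width 1370 is 456.67 px.
One third of the crop height 1669 is 556.33 px.
The lower-right point is two-thirds across and two-thirds down within the crop:
x = 84 + 2 × 456.67 ≈ 997; y = 193 + 2 × 556.33 ≈ 1306.

(997, 1306)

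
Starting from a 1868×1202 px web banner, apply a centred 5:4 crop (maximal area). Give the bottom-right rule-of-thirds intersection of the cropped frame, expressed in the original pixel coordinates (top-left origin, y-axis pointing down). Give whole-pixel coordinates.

1868/1202 > 5/4, so the 5:4 crop keeps the full height 1202 and trims width to 1202 × 5/4 = 1502.50 px.
Left offset = (1868 − 1502.50)/2 = 182.75 px; top offset = 0.
Bottom-right is two-thirds across and two-thirds down within the crop:
x = 182.75 + 2 × 1502.50/3 ≈ 1184; y = 0.00 + 2 × 1202.00/3 ≈ 801.

x = 1184 px, y = 801 px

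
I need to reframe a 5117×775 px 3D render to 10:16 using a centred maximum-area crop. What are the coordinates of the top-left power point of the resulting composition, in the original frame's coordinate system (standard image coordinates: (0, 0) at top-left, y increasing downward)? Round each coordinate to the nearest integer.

5117/775 > 10/16, so the 10:16 crop keeps the full height 775 and trims width to 775 × 10/16 = 484.38 px.
Left offset = (5117 − 484.38)/2 = 2316.31 px; top offset = 0.
Top-left is one-third across and one-third down within the crop:
x = 2316.31 + 1 × 484.38/3 ≈ 2478; y = 0.00 + 1 × 775.00/3 ≈ 258.

(2478, 258)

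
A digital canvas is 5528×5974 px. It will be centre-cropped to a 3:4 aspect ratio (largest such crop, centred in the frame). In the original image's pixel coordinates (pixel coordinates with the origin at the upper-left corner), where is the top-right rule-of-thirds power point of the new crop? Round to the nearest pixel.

5528/5974 > 3/4, so the 3:4 crop keeps the full height 5974 and trims width to 5974 × 3/4 = 4480.50 px.
Left offset = (5528 − 4480.50)/2 = 523.75 px; top offset = 0.
Top-right is two-thirds across and one-third down within the crop:
x = 523.75 + 2 × 4480.50/3 ≈ 3511; y = 0.00 + 1 × 5974.00/3 ≈ 1991.

x = 3511 px, y = 1991 px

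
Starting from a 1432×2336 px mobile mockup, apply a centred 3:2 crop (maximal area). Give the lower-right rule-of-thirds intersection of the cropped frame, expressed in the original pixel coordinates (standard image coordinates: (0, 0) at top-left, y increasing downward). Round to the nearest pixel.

1432/2336 < 3/2, so the 3:2 crop keeps the full width 1432 and trims height to 1432 × 2/3 = 954.67 px.
Top offset = (2336 − 954.67)/2 = 690.67 px; left offset = 0.
Lower-right is two-thirds across and two-thirds down within the crop:
x = 0.00 + 2 × 1432.00/3 ≈ 955; y = 690.67 + 2 × 954.67/3 ≈ 1327.

x = 955 px, y = 1327 px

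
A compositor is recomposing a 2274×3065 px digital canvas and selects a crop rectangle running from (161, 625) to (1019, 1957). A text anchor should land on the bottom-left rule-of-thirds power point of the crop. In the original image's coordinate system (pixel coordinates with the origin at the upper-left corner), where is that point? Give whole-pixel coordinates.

Crop width = 1019 − 161 = 858 px; one third is 286.00 px.
Crop height = 1957 − 625 = 1332 px; one third is 444.00 px.
The bottom-left point is one-third across and two-thirds down within the crop:
x = 161 + 1 × 286.00 ≈ 447; y = 625 + 2 × 444.00 ≈ 1513.

(447, 1513)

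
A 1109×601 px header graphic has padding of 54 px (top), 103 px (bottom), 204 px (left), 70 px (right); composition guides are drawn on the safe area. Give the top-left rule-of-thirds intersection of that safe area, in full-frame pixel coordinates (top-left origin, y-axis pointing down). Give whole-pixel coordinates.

(482, 202)

Content width = 1109 − 204 − 70 = 835 px; content height = 601 − 54 − 103 = 444 px.
Top-left is one-third across and one-third down within the safe area.
x = 204 + 1 × 835/3 = 204 + 278.33 ≈ 482
y = 54 + 1 × 444/3 = 54 + 148.00 ≈ 202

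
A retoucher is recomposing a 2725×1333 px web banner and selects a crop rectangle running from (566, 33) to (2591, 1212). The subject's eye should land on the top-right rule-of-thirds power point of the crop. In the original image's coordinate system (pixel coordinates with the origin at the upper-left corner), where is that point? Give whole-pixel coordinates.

Crop width = 2591 − 566 = 2025 px; one third is 675.00 px.
Crop height = 1212 − 33 = 1179 px; one third is 393.00 px.
The top-right point is two-thirds across and one-third down within the crop:
x = 566 + 2 × 675.00 ≈ 1916; y = 33 + 1 × 393.00 ≈ 426.

x = 1916 px, y = 426 px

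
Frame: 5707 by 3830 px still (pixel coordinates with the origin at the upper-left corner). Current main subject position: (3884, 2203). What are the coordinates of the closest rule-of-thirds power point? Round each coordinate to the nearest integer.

x = 3805 px, y = 2553 px

Third lines: x ∈ {1902, 3805}, y ∈ {1277, 2553}.
3884 is closer to x = 3805; 2203 is closer to y = 2553.
So the nearest intersection is the lower-right power point.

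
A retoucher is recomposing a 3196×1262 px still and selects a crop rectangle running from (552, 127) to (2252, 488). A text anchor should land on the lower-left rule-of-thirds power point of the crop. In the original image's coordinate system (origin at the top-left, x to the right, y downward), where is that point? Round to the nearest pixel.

Crop width = 2252 − 552 = 1700 px; one third is 566.67 px.
Crop height = 488 − 127 = 361 px; one third is 120.33 px.
The lower-left point is one-third across and two-thirds down within the crop:
x = 552 + 1 × 566.67 ≈ 1119; y = 127 + 2 × 120.33 ≈ 368.

x = 1119 px, y = 368 px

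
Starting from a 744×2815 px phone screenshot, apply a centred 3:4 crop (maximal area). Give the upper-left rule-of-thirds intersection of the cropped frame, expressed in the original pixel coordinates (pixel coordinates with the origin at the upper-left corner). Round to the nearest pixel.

744/2815 < 3/4, so the 3:4 crop keeps the full width 744 and trims height to 744 × 4/3 = 992.00 px.
Top offset = (2815 − 992.00)/2 = 911.50 px; left offset = 0.
Upper-left is one-third across and one-third down within the crop:
x = 0.00 + 1 × 744.00/3 ≈ 248; y = 911.50 + 1 × 992.00/3 ≈ 1242.

(248, 1242)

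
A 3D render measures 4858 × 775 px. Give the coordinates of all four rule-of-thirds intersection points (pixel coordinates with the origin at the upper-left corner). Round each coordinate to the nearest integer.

(1619, 258), (3239, 258), (1619, 517), (3239, 517)

One third of 4858 is 1619.33; one third of 775 is 258.33.
Vertical third lines at x = 1619 and x = 3239; horizontal third lines at y = 258 and y = 517.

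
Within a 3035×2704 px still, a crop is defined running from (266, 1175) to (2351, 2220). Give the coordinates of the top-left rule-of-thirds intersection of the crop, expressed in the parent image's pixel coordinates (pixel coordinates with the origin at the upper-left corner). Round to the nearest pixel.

(961, 1523)

Crop width = 2351 − 266 = 2085 px; one third is 695.00 px.
Crop height = 2220 − 1175 = 1045 px; one third is 348.33 px.
The top-left point is one-third across and one-third down within the crop:
x = 266 + 1 × 695.00 ≈ 961; y = 1175 + 1 × 348.33 ≈ 1523.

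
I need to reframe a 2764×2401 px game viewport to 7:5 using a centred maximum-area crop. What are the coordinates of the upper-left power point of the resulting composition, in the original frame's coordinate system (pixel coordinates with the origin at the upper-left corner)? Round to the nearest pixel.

2764/2401 < 7/5, so the 7:5 crop keeps the full width 2764 and trims height to 2764 × 5/7 = 1974.29 px.
Top offset = (2401 − 1974.29)/2 = 213.36 px; left offset = 0.
Upper-left is one-third across and one-third down within the crop:
x = 0.00 + 1 × 2764.00/3 ≈ 921; y = 213.36 + 1 × 1974.29/3 ≈ 871.

(921, 871)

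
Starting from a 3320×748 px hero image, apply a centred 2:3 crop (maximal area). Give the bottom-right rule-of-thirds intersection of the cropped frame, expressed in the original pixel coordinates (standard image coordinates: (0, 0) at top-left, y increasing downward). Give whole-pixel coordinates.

(1743, 499)

3320/748 > 2/3, so the 2:3 crop keeps the full height 748 and trims width to 748 × 2/3 = 498.67 px.
Left offset = (3320 − 498.67)/2 = 1410.67 px; top offset = 0.
Bottom-right is two-thirds across and two-thirds down within the crop:
x = 1410.67 + 2 × 498.67/3 ≈ 1743; y = 0.00 + 2 × 748.00/3 ≈ 499.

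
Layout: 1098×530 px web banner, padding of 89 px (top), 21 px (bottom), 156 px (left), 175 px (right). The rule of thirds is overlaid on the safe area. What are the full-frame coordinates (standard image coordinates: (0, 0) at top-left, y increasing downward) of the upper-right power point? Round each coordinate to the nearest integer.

x = 667 px, y = 229 px

Content width = 1098 − 156 − 175 = 767 px; content height = 530 − 89 − 21 = 420 px.
Upper-right is two-thirds across and one-third down within the safe area.
x = 156 + 2 × 767/3 = 156 + 511.33 ≈ 667
y = 89 + 1 × 420/3 = 89 + 140.00 ≈ 229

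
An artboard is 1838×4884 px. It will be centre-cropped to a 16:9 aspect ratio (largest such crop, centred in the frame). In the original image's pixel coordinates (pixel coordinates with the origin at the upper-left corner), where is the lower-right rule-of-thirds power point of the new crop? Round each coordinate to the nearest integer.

x = 1225 px, y = 2614 px

1838/4884 < 16/9, so the 16:9 crop keeps the full width 1838 and trims height to 1838 × 9/16 = 1033.88 px.
Top offset = (4884 − 1033.88)/2 = 1925.06 px; left offset = 0.
Lower-right is two-thirds across and two-thirds down within the crop:
x = 0.00 + 2 × 1838.00/3 ≈ 1225; y = 1925.06 + 2 × 1033.88/3 ≈ 2614.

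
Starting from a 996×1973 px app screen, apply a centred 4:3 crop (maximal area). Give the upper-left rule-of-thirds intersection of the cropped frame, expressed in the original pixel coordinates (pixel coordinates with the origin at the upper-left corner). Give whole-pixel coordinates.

(332, 862)

996/1973 < 4/3, so the 4:3 crop keeps the full width 996 and trims height to 996 × 3/4 = 747.00 px.
Top offset = (1973 − 747.00)/2 = 613.00 px; left offset = 0.
Upper-left is one-third across and one-third down within the crop:
x = 0.00 + 1 × 996.00/3 ≈ 332; y = 613.00 + 1 × 747.00/3 ≈ 862.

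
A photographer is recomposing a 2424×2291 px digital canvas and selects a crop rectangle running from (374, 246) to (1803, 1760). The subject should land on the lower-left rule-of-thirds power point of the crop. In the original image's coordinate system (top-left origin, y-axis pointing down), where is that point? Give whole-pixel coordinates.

Crop width = 1803 − 374 = 1429 px; one third is 476.33 px.
Crop height = 1760 − 246 = 1514 px; one third is 504.67 px.
The lower-left point is one-third across and two-thirds down within the crop:
x = 374 + 1 × 476.33 ≈ 850; y = 246 + 2 × 504.67 ≈ 1255.

x = 850 px, y = 1255 px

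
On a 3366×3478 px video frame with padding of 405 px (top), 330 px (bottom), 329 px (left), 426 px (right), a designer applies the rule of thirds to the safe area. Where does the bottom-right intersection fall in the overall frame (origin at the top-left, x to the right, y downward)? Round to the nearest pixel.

x = 2070 px, y = 2234 px

Content width = 3366 − 329 − 426 = 2611 px; content height = 3478 − 405 − 330 = 2743 px.
Bottom-right is two-thirds across and two-thirds down within the safe area.
x = 329 + 2 × 2611/3 = 329 + 1740.67 ≈ 2070
y = 405 + 2 × 2743/3 = 405 + 1828.67 ≈ 2234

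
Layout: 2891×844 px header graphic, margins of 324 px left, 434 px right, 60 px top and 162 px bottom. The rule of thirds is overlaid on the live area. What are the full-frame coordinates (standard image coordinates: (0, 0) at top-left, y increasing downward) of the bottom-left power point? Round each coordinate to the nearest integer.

Content width = 2891 − 324 − 434 = 2133 px; content height = 844 − 60 − 162 = 622 px.
Bottom-left is one-third across and two-thirds down within the live area.
x = 324 + 1 × 2133/3 = 324 + 711.00 ≈ 1035
y = 60 + 2 × 622/3 = 60 + 414.67 ≈ 475

x = 1035 px, y = 475 px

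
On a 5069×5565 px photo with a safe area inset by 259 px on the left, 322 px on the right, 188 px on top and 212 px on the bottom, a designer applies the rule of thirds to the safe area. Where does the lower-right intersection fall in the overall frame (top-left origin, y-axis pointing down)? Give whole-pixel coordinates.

Content width = 5069 − 259 − 322 = 4488 px; content height = 5565 − 188 − 212 = 5165 px.
Lower-right is two-thirds across and two-thirds down within the safe area.
x = 259 + 2 × 4488/3 = 259 + 2992.00 ≈ 3251
y = 188 + 2 × 5165/3 = 188 + 3443.33 ≈ 3631

x = 3251 px, y = 3631 px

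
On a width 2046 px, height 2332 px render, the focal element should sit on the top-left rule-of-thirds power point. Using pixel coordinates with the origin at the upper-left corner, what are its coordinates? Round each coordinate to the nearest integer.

x = 682 px, y = 777 px

The top-left point sits one-third of the way across and one-third of the way down.
x = 1 × 2046/3 ≈ 682; y = 1 × 2332/3 ≈ 777.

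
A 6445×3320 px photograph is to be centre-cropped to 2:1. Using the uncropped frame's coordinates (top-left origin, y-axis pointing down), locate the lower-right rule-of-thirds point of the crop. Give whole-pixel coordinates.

6445/3320 < 2/1, so the 2:1 crop keeps the full width 6445 and trims height to 6445 × 1/2 = 3222.50 px.
Top offset = (3320 − 3222.50)/2 = 48.75 px; left offset = 0.
Lower-right is two-thirds across and two-thirds down within the crop:
x = 0.00 + 2 × 6445.00/3 ≈ 4297; y = 48.75 + 2 × 3222.50/3 ≈ 2197.

(4297, 2197)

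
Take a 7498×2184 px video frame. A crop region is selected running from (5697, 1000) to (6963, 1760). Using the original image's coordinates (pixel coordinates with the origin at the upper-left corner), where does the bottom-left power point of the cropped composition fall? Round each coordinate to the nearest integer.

x = 6119 px, y = 1507 px

Crop width = 6963 − 5697 = 1266 px; one third is 422.00 px.
Crop height = 1760 − 1000 = 760 px; one third is 253.33 px.
The bottom-left point is one-third across and two-thirds down within the crop:
x = 5697 + 1 × 422.00 ≈ 6119; y = 1000 + 2 × 253.33 ≈ 1507.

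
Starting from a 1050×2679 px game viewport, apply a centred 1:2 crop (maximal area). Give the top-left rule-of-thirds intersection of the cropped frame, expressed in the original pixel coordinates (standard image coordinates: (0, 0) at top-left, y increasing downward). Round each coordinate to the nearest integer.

x = 350 px, y = 990 px

1050/2679 < 1/2, so the 1:2 crop keeps the full width 1050 and trims height to 1050 × 2/1 = 2100.00 px.
Top offset = (2679 − 2100.00)/2 = 289.50 px; left offset = 0.
Top-left is one-third across and one-third down within the crop:
x = 0.00 + 1 × 1050.00/3 ≈ 350; y = 289.50 + 1 × 2100.00/3 ≈ 990.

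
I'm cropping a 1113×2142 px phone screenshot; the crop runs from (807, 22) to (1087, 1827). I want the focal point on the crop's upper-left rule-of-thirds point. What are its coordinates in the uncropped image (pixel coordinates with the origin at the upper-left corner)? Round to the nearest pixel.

(900, 624)

Crop width = 1087 − 807 = 280 px; one third is 93.33 px.
Crop height = 1827 − 22 = 1805 px; one third is 601.67 px.
The upper-left point is one-third across and one-third down within the crop:
x = 807 + 1 × 93.33 ≈ 900; y = 22 + 1 × 601.67 ≈ 624.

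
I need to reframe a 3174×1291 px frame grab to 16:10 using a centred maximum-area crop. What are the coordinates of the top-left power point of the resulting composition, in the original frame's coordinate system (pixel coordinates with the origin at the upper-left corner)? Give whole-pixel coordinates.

3174/1291 > 16/10, so the 16:10 crop keeps the full height 1291 and trims width to 1291 × 16/10 = 2065.60 px.
Left offset = (3174 − 2065.60)/2 = 554.20 px; top offset = 0.
Top-left is one-third across and one-third down within the crop:
x = 554.20 + 1 × 2065.60/3 ≈ 1243; y = 0.00 + 1 × 1291.00/3 ≈ 430.

x = 1243 px, y = 430 px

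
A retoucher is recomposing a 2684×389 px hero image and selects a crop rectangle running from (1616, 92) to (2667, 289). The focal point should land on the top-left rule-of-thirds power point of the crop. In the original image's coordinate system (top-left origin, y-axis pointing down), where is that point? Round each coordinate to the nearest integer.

Crop width = 2667 − 1616 = 1051 px; one third is 350.33 px.
Crop height = 289 − 92 = 197 px; one third is 65.67 px.
The top-left point is one-third across and one-third down within the crop:
x = 1616 + 1 × 350.33 ≈ 1966; y = 92 + 1 × 65.67 ≈ 158.

x = 1966 px, y = 158 px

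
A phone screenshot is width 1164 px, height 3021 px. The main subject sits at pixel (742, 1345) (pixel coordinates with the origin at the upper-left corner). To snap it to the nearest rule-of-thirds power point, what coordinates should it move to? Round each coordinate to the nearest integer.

(776, 1007)

Third lines: x ∈ {388, 776}, y ∈ {1007, 2014}.
742 is closer to x = 776; 1345 is closer to y = 1007.
So the nearest intersection is the upper-right power point.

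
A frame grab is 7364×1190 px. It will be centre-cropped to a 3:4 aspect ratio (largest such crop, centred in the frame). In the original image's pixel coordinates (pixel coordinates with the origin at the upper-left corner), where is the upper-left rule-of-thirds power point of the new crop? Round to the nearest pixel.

x = 3533 px, y = 397 px

7364/1190 > 3/4, so the 3:4 crop keeps the full height 1190 and trims width to 1190 × 3/4 = 892.50 px.
Left offset = (7364 − 892.50)/2 = 3235.75 px; top offset = 0.
Upper-left is one-third across and one-third down within the crop:
x = 3235.75 + 1 × 892.50/3 ≈ 3533; y = 0.00 + 1 × 1190.00/3 ≈ 397.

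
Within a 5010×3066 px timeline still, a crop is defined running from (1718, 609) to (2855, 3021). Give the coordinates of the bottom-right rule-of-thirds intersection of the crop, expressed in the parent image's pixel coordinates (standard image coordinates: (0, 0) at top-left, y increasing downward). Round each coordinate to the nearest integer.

x = 2476 px, y = 2217 px

Crop width = 2855 − 1718 = 1137 px; one third is 379.00 px.
Crop height = 3021 − 609 = 2412 px; one third is 804.00 px.
The bottom-right point is two-thirds across and two-thirds down within the crop:
x = 1718 + 2 × 379.00 ≈ 2476; y = 609 + 2 × 804.00 ≈ 2217.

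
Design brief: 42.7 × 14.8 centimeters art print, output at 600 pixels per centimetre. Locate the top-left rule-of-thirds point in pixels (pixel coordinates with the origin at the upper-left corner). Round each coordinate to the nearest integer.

In pixels the canvas is 42.7 × 600 = 25620 wide and 14.8 × 600 = 8880 tall.
The top-left point is one-third across and one-third down:
x = 1 × 25620/3 ≈ 8540; y = 1 × 8880/3 ≈ 2960.

x = 8540 px, y = 2960 px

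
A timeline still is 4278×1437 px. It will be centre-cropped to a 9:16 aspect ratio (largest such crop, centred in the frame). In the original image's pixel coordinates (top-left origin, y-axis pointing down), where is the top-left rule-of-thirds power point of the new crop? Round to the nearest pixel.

4278/1437 > 9/16, so the 9:16 crop keeps the full height 1437 and trims width to 1437 × 9/16 = 808.31 px.
Left offset = (4278 − 808.31)/2 = 1734.84 px; top offset = 0.
Top-left is one-third across and one-third down within the crop:
x = 1734.84 + 1 × 808.31/3 ≈ 2004; y = 0.00 + 1 × 1437.00/3 ≈ 479.

x = 2004 px, y = 479 px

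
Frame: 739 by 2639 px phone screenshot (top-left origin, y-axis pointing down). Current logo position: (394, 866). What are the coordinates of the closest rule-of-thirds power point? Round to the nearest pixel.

Third lines: x ∈ {246, 493}, y ∈ {880, 1759}.
394 is closer to x = 493; 866 is closer to y = 880.
So the nearest intersection is the upper-right power point.

(493, 880)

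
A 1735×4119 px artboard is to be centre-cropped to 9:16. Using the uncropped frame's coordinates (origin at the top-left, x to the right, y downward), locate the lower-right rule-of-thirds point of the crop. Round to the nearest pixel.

(1157, 2574)

1735/4119 < 9/16, so the 9:16 crop keeps the full width 1735 and trims height to 1735 × 16/9 = 3084.44 px.
Top offset = (4119 − 3084.44)/2 = 517.28 px; left offset = 0.
Lower-right is two-thirds across and two-thirds down within the crop:
x = 0.00 + 2 × 1735.00/3 ≈ 1157; y = 517.28 + 2 × 3084.44/3 ≈ 2574.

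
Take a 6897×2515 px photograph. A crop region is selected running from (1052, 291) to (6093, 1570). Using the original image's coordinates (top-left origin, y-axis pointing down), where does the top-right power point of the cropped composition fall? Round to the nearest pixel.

Crop width = 6093 − 1052 = 5041 px; one third is 1680.33 px.
Crop height = 1570 − 291 = 1279 px; one third is 426.33 px.
The top-right point is two-thirds across and one-third down within the crop:
x = 1052 + 2 × 1680.33 ≈ 4413; y = 291 + 1 × 426.33 ≈ 717.

x = 4413 px, y = 717 px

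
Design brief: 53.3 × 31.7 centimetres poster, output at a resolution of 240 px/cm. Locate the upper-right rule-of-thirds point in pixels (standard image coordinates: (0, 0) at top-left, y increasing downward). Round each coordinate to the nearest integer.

x = 8528 px, y = 2536 px

In pixels the canvas is 53.3 × 240 = 12792 wide and 31.7 × 240 = 7608 tall.
The upper-right point is two-thirds across and one-third down:
x = 2 × 12792/3 ≈ 8528; y = 1 × 7608/3 ≈ 2536.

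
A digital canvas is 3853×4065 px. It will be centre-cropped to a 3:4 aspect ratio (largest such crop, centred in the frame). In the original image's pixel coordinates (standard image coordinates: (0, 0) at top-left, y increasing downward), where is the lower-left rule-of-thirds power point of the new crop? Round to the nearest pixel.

(1418, 2710)

3853/4065 > 3/4, so the 3:4 crop keeps the full height 4065 and trims width to 4065 × 3/4 = 3048.75 px.
Left offset = (3853 − 3048.75)/2 = 402.12 px; top offset = 0.
Lower-left is one-third across and two-thirds down within the crop:
x = 402.12 + 1 × 3048.75/3 ≈ 1418; y = 0.00 + 2 × 4065.00/3 ≈ 2710.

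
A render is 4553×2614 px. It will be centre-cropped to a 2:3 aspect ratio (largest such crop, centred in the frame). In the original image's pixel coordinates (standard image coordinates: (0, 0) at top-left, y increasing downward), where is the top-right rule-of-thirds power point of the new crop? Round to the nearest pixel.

4553/2614 > 2/3, so the 2:3 crop keeps the full height 2614 and trims width to 2614 × 2/3 = 1742.67 px.
Left offset = (4553 − 1742.67)/2 = 1405.17 px; top offset = 0.
Top-right is two-thirds across and one-third down within the crop:
x = 1405.17 + 2 × 1742.67/3 ≈ 2567; y = 0.00 + 1 × 2614.00/3 ≈ 871.

(2567, 871)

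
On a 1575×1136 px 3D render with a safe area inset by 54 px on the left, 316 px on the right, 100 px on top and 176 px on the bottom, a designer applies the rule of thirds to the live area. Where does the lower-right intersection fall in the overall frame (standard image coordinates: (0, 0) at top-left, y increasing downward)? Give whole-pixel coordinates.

Content width = 1575 − 54 − 316 = 1205 px; content height = 1136 − 100 − 176 = 860 px.
Lower-right is two-thirds across and two-thirds down within the live area.
x = 54 + 2 × 1205/3 = 54 + 803.33 ≈ 857
y = 100 + 2 × 860/3 = 100 + 573.33 ≈ 673

(857, 673)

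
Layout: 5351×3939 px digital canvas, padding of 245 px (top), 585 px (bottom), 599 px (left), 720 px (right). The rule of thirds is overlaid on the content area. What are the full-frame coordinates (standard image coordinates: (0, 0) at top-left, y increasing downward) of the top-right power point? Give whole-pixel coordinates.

Content width = 5351 − 599 − 720 = 4032 px; content height = 3939 − 245 − 585 = 3109 px.
Top-right is two-thirds across and one-third down within the content area.
x = 599 + 2 × 4032/3 = 599 + 2688.00 ≈ 3287
y = 245 + 1 × 3109/3 = 245 + 1036.33 ≈ 1281

(3287, 1281)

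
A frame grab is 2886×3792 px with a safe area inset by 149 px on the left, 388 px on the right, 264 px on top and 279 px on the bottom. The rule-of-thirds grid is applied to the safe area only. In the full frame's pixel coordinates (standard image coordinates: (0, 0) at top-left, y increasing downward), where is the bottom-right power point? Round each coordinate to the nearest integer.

Content width = 2886 − 149 − 388 = 2349 px; content height = 3792 − 264 − 279 = 3249 px.
Bottom-right is two-thirds across and two-thirds down within the safe area.
x = 149 + 2 × 2349/3 = 149 + 1566.00 ≈ 1715
y = 264 + 2 × 3249/3 = 264 + 2166.00 ≈ 2430

x = 1715 px, y = 2430 px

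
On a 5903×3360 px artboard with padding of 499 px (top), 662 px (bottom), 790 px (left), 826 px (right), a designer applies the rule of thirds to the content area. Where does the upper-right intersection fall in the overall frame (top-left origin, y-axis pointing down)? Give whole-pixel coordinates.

x = 3648 px, y = 1232 px

Content width = 5903 − 790 − 826 = 4287 px; content height = 3360 − 499 − 662 = 2199 px.
Upper-right is two-thirds across and one-third down within the content area.
x = 790 + 2 × 4287/3 = 790 + 2858.00 ≈ 3648
y = 499 + 1 × 2199/3 = 499 + 733.00 ≈ 1232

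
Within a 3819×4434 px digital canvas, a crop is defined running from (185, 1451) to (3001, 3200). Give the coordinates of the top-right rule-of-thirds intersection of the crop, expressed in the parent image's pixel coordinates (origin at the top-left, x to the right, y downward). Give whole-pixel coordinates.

x = 2062 px, y = 2034 px

Crop width = 3001 − 185 = 2816 px; one third is 938.67 px.
Crop height = 3200 − 1451 = 1749 px; one third is 583.00 px.
The top-right point is two-thirds across and one-third down within the crop:
x = 185 + 2 × 938.67 ≈ 2062; y = 1451 + 1 × 583.00 ≈ 2034.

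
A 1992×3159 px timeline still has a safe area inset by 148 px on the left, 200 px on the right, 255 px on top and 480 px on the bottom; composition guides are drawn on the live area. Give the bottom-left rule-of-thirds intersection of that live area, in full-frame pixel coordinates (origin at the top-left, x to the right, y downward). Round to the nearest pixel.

Content width = 1992 − 148 − 200 = 1644 px; content height = 3159 − 255 − 480 = 2424 px.
Bottom-left is one-third across and two-thirds down within the live area.
x = 148 + 1 × 1644/3 = 148 + 548.00 ≈ 696
y = 255 + 2 × 2424/3 = 255 + 1616.00 ≈ 1871

x = 696 px, y = 1871 px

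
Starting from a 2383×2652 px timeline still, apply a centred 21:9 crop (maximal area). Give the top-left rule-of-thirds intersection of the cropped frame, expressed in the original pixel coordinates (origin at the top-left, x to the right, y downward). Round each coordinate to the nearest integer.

x = 794 px, y = 1156 px

2383/2652 < 21/9, so the 21:9 crop keeps the full width 2383 and trims height to 2383 × 9/21 = 1021.29 px.
Top offset = (2652 − 1021.29)/2 = 815.36 px; left offset = 0.
Top-left is one-third across and one-third down within the crop:
x = 0.00 + 1 × 2383.00/3 ≈ 794; y = 815.36 + 1 × 1021.29/3 ≈ 1156.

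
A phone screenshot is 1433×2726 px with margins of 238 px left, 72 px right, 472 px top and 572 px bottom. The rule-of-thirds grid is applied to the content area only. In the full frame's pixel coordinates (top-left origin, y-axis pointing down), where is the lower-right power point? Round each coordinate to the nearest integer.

Content width = 1433 − 238 − 72 = 1123 px; content height = 2726 − 472 − 572 = 1682 px.
Lower-right is two-thirds across and two-thirds down within the content area.
x = 238 + 2 × 1123/3 = 238 + 748.67 ≈ 987
y = 472 + 2 × 1682/3 = 472 + 1121.33 ≈ 1593

(987, 1593)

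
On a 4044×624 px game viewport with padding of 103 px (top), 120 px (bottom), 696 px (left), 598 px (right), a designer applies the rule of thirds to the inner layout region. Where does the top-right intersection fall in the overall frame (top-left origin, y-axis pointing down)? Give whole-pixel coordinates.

(2529, 237)

Content width = 4044 − 696 − 598 = 2750 px; content height = 624 − 103 − 120 = 401 px.
Top-right is two-thirds across and one-third down within the inner layout region.
x = 696 + 2 × 2750/3 = 696 + 1833.33 ≈ 2529
y = 103 + 1 × 401/3 = 103 + 133.67 ≈ 237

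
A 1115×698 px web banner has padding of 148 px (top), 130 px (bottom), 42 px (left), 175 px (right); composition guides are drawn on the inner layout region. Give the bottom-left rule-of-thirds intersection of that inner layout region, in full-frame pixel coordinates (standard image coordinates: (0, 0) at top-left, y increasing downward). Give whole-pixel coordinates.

Content width = 1115 − 42 − 175 = 898 px; content height = 698 − 148 − 130 = 420 px.
Bottom-left is one-third across and two-thirds down within the inner layout region.
x = 42 + 1 × 898/3 = 42 + 299.33 ≈ 341
y = 148 + 2 × 420/3 = 148 + 280.00 ≈ 428

x = 341 px, y = 428 px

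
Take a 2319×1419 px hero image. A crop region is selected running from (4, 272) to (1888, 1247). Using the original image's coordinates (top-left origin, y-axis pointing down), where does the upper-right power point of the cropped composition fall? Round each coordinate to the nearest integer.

Crop width = 1888 − 4 = 1884 px; one third is 628.00 px.
Crop height = 1247 − 272 = 975 px; one third is 325.00 px.
The upper-right point is two-thirds across and one-third down within the crop:
x = 4 + 2 × 628.00 ≈ 1260; y = 272 + 1 × 325.00 ≈ 597.

x = 1260 px, y = 597 px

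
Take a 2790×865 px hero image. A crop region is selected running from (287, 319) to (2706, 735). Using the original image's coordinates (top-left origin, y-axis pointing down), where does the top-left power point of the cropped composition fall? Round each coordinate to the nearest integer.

Crop width = 2706 − 287 = 2419 px; one third is 806.33 px.
Crop height = 735 − 319 = 416 px; one third is 138.67 px.
The top-left point is one-third across and one-third down within the crop:
x = 287 + 1 × 806.33 ≈ 1093; y = 319 + 1 × 138.67 ≈ 458.

x = 1093 px, y = 458 px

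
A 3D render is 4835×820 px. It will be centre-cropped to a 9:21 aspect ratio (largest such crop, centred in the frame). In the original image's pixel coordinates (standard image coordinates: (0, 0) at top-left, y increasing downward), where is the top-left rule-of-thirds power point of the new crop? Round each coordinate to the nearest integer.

4835/820 > 9/21, so the 9:21 crop keeps the full height 820 and trims width to 820 × 9/21 = 351.43 px.
Left offset = (4835 − 351.43)/2 = 2241.79 px; top offset = 0.
Top-left is one-third across and one-third down within the crop:
x = 2241.79 + 1 × 351.43/3 ≈ 2359; y = 0.00 + 1 × 820.00/3 ≈ 273.

x = 2359 px, y = 273 px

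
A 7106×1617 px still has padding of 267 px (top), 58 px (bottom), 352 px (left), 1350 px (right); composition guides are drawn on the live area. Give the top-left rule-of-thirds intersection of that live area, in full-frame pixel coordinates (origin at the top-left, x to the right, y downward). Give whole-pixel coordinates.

x = 2153 px, y = 698 px

Content width = 7106 − 352 − 1350 = 5404 px; content height = 1617 − 267 − 58 = 1292 px.
Top-left is one-third across and one-third down within the live area.
x = 352 + 1 × 5404/3 = 352 + 1801.33 ≈ 2153
y = 267 + 1 × 1292/3 = 267 + 430.67 ≈ 698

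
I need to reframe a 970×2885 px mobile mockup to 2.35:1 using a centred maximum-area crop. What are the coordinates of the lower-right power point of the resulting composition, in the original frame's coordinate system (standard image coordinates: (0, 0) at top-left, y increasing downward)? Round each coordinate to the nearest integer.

970/2885 < 2.35/1, so the 2.35:1 crop keeps the full width 970 and trims height to 970 × 1/2.35 = 412.77 px.
Top offset = (2885 − 412.77)/2 = 1236.12 px; left offset = 0.
Lower-right is two-thirds across and two-thirds down within the crop:
x = 0.00 + 2 × 970.00/3 ≈ 647; y = 1236.12 + 2 × 412.77/3 ≈ 1511.

x = 647 px, y = 1511 px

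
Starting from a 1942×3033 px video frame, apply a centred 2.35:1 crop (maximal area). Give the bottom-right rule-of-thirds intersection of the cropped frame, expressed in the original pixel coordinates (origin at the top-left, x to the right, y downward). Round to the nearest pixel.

(1295, 1654)

1942/3033 < 2.35/1, so the 2.35:1 crop keeps the full width 1942 and trims height to 1942 × 1/2.35 = 826.38 px.
Top offset = (3033 − 826.38)/2 = 1103.31 px; left offset = 0.
Bottom-right is two-thirds across and two-thirds down within the crop:
x = 0.00 + 2 × 1942.00/3 ≈ 1295; y = 1103.31 + 2 × 826.38/3 ≈ 1654.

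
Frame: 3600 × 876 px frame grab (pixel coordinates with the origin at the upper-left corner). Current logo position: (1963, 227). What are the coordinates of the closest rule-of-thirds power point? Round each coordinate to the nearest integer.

Third lines: x ∈ {1200, 2400}, y ∈ {292, 584}.
1963 is closer to x = 2400; 227 is closer to y = 292.
So the nearest intersection is the upper-right power point.

x = 2400 px, y = 292 px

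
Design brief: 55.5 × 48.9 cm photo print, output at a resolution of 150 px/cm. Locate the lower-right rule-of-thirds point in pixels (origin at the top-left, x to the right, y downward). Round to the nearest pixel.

In pixels the canvas is 55.5 × 150 = 8325 wide and 48.9 × 150 = 7335 tall.
The lower-right point is two-thirds across and two-thirds down:
x = 2 × 8325/3 ≈ 5550; y = 2 × 7335/3 ≈ 4890.

x = 5550 px, y = 4890 px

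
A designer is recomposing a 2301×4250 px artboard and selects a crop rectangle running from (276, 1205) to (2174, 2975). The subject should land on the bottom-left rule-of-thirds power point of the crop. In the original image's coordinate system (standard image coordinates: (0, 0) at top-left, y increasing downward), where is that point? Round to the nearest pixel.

Crop width = 2174 − 276 = 1898 px; one third is 632.67 px.
Crop height = 2975 − 1205 = 1770 px; one third is 590.00 px.
The bottom-left point is one-third across and two-thirds down within the crop:
x = 276 + 1 × 632.67 ≈ 909; y = 1205 + 2 × 590.00 ≈ 2385.

x = 909 px, y = 2385 px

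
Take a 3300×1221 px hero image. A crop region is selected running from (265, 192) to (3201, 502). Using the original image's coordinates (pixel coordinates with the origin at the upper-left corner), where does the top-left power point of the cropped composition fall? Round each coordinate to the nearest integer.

x = 1244 px, y = 295 px

Crop width = 3201 − 265 = 2936 px; one third is 978.67 px.
Crop height = 502 − 192 = 310 px; one third is 103.33 px.
The top-left point is one-third across and one-third down within the crop:
x = 265 + 1 × 978.67 ≈ 1244; y = 192 + 1 × 103.33 ≈ 295.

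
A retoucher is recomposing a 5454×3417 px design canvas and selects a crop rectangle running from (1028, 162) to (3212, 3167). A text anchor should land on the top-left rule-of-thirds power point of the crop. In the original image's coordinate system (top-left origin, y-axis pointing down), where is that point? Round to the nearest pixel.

(1756, 1164)

Crop width = 3212 − 1028 = 2184 px; one third is 728.00 px.
Crop height = 3167 − 162 = 3005 px; one third is 1001.67 px.
The top-left point is one-third across and one-third down within the crop:
x = 1028 + 1 × 728.00 ≈ 1756; y = 162 + 1 × 1001.67 ≈ 1164.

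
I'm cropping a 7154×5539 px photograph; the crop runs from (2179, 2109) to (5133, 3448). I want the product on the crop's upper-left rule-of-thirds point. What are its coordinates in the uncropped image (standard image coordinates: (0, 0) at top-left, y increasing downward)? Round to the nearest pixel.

Crop width = 5133 − 2179 = 2954 px; one third is 984.67 px.
Crop height = 3448 − 2109 = 1339 px; one third is 446.33 px.
The upper-left point is one-third across and one-third down within the crop:
x = 2179 + 1 × 984.67 ≈ 3164; y = 2109 + 1 × 446.33 ≈ 2555.

x = 3164 px, y = 2555 px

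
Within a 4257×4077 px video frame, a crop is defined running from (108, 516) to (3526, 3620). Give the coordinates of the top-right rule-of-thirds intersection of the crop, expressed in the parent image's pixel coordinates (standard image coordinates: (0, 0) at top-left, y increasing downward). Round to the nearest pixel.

Crop width = 3526 − 108 = 3418 px; one third is 1139.33 px.
Crop height = 3620 − 516 = 3104 px; one third is 1034.67 px.
The top-right point is two-thirds across and one-third down within the crop:
x = 108 + 2 × 1139.33 ≈ 2387; y = 516 + 1 × 1034.67 ≈ 1551.

x = 2387 px, y = 1551 px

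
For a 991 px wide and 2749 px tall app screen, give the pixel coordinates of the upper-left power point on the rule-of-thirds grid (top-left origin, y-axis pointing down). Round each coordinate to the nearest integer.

(330, 916)

The upper-left point sits one-third of the way across and one-third of the way down.
x = 1 × 991/3 ≈ 330; y = 1 × 2749/3 ≈ 916.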